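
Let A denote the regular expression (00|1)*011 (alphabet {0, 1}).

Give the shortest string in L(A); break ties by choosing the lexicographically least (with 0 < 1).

By inspection of the expression, no string of length less than 3 matches, and 011 is the lexicographically first match of length 3.

011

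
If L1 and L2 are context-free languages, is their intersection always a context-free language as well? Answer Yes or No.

No

{aⁿbⁿcᵐ : m,n≥0} and {aᵐbⁿcⁿ : m,n≥0} are both context-free, but their intersection {aⁿbⁿcⁿ : n≥0} is not (pumping lemma).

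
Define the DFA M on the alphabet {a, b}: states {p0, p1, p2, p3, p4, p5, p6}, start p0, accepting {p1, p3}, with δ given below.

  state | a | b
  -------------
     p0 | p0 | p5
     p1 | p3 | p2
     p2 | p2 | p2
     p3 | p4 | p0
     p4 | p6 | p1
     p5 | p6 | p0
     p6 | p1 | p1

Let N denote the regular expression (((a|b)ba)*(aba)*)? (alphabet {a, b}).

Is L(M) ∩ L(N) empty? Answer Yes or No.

Yes

Converting the expression N to a DFA (subset construction, then merging equivalent states) gives the minimal DFA with states {n0, n1, n2, n3}, start state n0, accepting states {n0} and transitions n0: a→n1, b→n1; n1: a→n2, b→n3; n2: a→n2, b→n2; n3: a→n0, b→n2.
Exploring the product automaton M × N from the start pair (p0, n0), following both machines on each input symbol, reaches 17 state pairs: (p0, n0), (p0, n1), (p5, n1), (p0, n2), (p5, n3), (p6, n2), (p0, n3), (p5, n2), (p6, n0), (p1, n2), (p1, n1), (p3, n2), (p2, n2), (p2, n3), (p4, n2), (p2, n0), (p2, n1).
M accepts in {p1, p3} and N accepts in {n0}; no reachable pair has both components accepting, so no string drives both machines to acceptance simultaneously and L(M) ∩ L(N) = ∅.
So no string is accepted by both, and the intersection is empty.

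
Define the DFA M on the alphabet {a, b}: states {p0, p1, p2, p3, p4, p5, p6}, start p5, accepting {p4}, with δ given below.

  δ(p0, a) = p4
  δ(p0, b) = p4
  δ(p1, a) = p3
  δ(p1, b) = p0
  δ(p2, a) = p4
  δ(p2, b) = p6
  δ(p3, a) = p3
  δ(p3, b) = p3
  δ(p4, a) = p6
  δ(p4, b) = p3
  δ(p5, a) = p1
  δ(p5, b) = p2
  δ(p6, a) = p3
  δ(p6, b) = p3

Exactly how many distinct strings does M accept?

The useful subgraph on states {p0, p1, p2, p4, p5} is acyclic, so L(M) is finite; the longest accepting path visits 4 useful states, giving maximum string length 3.
Counting accepting paths from p5 by length: 1 of length 2, 2 of length 3. Total 3.

3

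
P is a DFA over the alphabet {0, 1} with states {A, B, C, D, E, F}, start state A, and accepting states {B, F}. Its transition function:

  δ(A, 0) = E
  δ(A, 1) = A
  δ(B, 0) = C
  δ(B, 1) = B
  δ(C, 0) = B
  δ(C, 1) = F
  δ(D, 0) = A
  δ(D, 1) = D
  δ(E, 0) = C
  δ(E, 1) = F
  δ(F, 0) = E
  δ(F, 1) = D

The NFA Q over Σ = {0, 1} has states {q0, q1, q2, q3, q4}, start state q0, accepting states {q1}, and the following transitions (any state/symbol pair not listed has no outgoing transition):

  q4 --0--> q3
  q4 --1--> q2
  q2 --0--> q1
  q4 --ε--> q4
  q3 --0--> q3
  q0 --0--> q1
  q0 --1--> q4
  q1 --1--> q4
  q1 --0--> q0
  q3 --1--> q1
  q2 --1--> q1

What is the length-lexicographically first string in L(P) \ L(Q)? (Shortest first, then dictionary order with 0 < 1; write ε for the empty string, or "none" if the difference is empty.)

01

The string 01 is accepted by P but not by Q.
No shorter string lies in the difference, and 01 is the lexicographically first length-2 string in L(P) \ L(Q).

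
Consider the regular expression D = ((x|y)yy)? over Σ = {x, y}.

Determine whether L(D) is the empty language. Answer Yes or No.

No

The empty string ε matches the expression, so it belongs to L(D).
Since L(D) contains at least one string, it is not empty.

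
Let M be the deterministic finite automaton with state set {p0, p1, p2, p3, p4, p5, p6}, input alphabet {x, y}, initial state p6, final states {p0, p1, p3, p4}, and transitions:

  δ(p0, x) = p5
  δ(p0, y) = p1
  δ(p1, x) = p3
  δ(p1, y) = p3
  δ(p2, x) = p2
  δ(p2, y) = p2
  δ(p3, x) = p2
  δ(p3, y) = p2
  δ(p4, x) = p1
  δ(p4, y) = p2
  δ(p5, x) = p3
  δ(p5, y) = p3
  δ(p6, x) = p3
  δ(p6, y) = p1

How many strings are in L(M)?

4

The useful subgraph on states {p1, p3, p6} is acyclic, so L(M) is finite; the longest accepting path visits 3 useful states, giving maximum string length 2.
Counting accepting paths from p6 by length: 2 of length 1, 2 of length 2. Total 4.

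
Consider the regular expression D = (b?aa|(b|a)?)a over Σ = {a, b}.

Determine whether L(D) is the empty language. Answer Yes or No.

The string a matches the expression, so it belongs to L(D).
Since L(D) contains at least one string, it is not empty.

No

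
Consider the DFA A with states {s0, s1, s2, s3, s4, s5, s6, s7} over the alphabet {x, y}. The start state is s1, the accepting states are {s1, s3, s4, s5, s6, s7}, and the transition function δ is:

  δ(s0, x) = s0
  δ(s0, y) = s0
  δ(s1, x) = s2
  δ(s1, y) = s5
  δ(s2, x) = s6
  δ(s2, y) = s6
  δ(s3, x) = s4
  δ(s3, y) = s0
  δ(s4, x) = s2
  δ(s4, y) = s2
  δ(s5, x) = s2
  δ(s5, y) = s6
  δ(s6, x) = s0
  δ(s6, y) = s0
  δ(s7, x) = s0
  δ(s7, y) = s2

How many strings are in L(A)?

7

The useful subgraph on states {s1, s2, s5, s6} is acyclic, so L(A) is finite; the longest accepting path visits 4 useful states, giving maximum string length 3.
Counting accepting paths from s1 by length: 1 of length 0, 1 of length 1, 3 of length 2, 2 of length 3. Total 7.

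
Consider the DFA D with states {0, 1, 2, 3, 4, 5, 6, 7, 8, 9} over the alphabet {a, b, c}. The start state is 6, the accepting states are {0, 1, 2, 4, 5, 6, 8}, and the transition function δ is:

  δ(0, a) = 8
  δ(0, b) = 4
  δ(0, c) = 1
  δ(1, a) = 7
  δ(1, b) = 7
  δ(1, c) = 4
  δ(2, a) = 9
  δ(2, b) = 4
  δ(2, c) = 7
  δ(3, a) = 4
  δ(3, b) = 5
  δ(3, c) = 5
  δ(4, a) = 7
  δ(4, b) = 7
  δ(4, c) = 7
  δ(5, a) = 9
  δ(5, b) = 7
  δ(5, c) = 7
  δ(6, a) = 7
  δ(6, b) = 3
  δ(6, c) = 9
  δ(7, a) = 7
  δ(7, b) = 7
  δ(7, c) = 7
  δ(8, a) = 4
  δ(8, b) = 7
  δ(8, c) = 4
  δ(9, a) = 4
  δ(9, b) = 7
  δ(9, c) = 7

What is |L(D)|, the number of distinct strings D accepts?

7

The useful subgraph on states {3, 4, 5, 6, 9} is acyclic, so L(D) is finite; the longest accepting path visits 5 useful states, giving maximum string length 4.
Counting accepting paths from 6 by length: 1 of length 0, 4 of length 2, 2 of length 4. Total 7.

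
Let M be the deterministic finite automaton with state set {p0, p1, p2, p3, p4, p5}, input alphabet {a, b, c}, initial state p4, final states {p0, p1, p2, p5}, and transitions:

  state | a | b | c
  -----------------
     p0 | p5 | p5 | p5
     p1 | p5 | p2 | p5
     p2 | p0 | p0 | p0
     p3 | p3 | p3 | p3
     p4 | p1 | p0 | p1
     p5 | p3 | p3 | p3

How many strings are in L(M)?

36

The useful subgraph on states {p0, p1, p2, p4, p5} is acyclic, so L(M) is finite; the longest accepting path visits 5 useful states, giving maximum string length 4.
Counting accepting paths from p4 by length: 3 of length 1, 9 of length 2, 6 of length 3, 18 of length 4. Total 36.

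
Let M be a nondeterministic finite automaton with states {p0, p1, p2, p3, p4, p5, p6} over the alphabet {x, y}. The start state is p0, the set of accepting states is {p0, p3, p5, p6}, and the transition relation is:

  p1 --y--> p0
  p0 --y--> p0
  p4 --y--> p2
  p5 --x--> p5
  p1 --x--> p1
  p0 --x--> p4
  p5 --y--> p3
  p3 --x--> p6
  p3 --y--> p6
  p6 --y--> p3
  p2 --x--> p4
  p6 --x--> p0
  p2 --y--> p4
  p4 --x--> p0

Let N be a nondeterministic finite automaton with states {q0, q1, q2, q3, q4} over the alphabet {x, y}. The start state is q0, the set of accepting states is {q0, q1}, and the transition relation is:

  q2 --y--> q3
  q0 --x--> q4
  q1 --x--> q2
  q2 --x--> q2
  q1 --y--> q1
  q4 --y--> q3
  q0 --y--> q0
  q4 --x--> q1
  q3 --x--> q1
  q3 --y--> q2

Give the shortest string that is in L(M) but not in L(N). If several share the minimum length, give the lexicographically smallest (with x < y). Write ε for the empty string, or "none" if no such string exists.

xxxx

The string xxxx is accepted by M but not by N.
No shorter string lies in the difference, and xxxx is the lexicographically first length-4 string in L(M) \ L(N).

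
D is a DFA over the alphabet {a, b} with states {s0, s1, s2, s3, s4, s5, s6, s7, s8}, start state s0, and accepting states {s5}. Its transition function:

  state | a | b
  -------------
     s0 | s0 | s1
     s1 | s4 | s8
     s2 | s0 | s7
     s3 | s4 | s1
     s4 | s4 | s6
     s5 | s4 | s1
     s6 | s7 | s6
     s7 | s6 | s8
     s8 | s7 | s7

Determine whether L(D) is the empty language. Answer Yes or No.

The states reachable from the start state are {s0, s1, s4, s6, s7, s8}.
None of the accepting states {s5} is reachable, so no string is accepted and L(D) = ∅.

Yes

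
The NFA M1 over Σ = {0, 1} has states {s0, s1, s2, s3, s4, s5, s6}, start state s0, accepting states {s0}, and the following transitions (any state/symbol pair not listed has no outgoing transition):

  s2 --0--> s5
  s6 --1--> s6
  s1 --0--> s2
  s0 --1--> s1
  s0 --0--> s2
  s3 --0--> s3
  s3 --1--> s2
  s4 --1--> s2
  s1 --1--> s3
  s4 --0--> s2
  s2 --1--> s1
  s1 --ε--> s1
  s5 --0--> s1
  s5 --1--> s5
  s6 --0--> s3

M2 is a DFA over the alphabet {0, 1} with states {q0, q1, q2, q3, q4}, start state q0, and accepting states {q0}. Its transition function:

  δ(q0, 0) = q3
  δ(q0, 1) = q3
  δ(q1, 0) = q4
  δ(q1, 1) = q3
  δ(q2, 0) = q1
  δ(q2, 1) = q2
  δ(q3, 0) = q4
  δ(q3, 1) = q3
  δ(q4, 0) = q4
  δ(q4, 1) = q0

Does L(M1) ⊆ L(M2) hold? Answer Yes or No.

Yes

Exploring the product automaton M1 × M2 from the start pair (s0, q0), following both machines on each input symbol, reaches 13 state pairs: (s0, q0), (s2, q3), (s1, q3), (s5, q4), (s2, q4), (s3, q3), (s1, q4), (s5, q0), (s1, q0), (s3, q4), (s3, q0), (s5, q3), (s2, q0).
M1 accepts in {s0} and M2 accepts in {q0}. The reachable pairs whose M1-component is accepting are (s0, q0); in each of them the M2-component is accepting too, so the product for L(M1) \ L(M2) (M1-component accepting, M2-component rejecting) has no reachable accepting pair and the difference is empty.
Hence every string in L(M1) is also in L(M2).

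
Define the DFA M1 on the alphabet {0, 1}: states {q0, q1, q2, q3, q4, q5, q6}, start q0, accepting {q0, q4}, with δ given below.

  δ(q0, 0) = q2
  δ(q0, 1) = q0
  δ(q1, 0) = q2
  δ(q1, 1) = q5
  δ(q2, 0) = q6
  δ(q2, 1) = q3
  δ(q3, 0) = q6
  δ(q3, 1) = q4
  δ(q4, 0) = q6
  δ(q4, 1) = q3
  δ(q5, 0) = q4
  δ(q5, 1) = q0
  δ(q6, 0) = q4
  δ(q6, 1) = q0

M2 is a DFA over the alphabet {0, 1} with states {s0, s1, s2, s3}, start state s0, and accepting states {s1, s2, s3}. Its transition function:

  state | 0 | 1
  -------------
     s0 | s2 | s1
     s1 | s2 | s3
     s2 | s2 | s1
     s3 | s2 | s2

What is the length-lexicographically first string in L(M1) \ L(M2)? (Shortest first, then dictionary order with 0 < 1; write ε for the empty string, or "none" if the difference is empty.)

The empty string ε is accepted by M1 but not by M2.
Since ε is the unique shortest string, it is the required witness.

ε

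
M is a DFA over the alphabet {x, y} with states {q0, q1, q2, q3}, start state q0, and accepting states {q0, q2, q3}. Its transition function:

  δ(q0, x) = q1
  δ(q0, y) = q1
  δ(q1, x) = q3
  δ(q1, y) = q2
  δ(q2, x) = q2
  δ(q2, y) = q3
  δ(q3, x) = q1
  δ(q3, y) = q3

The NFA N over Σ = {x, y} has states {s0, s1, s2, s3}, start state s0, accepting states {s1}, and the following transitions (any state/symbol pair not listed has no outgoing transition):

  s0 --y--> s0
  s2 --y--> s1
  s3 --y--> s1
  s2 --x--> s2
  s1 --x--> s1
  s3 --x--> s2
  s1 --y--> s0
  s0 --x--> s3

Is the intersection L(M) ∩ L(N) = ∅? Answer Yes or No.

The string xy is accepted by both M and N.
Hence L(M) ∩ L(N) ≠ ∅.

No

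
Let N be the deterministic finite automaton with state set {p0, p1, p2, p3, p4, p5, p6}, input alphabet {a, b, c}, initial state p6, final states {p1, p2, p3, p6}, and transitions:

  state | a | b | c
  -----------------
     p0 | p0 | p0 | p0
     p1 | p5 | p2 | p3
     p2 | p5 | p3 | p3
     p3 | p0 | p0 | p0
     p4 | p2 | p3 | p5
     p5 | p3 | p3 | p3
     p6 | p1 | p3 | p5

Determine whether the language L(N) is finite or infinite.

finite

The useful states (reachable from p6 and able to reach an accepting state) are {p1, p2, p3, p5, p6}.
Restricted to these states the transition graph has no cycle, so every accepting path has bounded length and L is finite.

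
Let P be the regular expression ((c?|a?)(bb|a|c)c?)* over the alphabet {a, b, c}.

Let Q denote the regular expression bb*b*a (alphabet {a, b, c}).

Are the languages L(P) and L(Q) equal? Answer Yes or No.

No

The empty string ε is accepted by P but rejected by Q.
So L(P) ≠ L(Q).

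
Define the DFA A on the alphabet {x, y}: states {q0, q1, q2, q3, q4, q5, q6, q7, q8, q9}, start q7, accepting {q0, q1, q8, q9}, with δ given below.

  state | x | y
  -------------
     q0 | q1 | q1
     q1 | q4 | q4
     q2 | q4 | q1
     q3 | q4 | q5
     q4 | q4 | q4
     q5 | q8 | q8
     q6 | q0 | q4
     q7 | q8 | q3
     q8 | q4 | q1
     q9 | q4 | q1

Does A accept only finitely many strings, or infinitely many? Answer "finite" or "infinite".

finite

The useful states (reachable from q7 and able to reach an accepting state) are {q1, q3, q5, q7, q8}.
Restricted to these states the transition graph has no cycle, so every accepting path has bounded length and L is finite.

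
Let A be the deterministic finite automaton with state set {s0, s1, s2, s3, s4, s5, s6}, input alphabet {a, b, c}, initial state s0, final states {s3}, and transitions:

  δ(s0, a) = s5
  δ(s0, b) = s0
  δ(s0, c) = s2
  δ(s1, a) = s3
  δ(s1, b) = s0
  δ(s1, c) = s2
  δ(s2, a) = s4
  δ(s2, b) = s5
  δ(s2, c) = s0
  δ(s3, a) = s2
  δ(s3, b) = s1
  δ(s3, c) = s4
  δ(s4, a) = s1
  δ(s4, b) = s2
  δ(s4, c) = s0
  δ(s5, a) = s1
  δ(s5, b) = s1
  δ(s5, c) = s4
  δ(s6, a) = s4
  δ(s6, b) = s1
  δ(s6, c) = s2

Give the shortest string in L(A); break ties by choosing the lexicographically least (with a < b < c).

aaa

A breadth-first search from s0 reaches an accepting state first via the path s0 → s5 → s1 → s3 on input aaa.
No string of length < 3 is accepted (BFS exhausts all shorter strings without reaching an accepting state), and aaa is the lexicographically least accepting string of length 3.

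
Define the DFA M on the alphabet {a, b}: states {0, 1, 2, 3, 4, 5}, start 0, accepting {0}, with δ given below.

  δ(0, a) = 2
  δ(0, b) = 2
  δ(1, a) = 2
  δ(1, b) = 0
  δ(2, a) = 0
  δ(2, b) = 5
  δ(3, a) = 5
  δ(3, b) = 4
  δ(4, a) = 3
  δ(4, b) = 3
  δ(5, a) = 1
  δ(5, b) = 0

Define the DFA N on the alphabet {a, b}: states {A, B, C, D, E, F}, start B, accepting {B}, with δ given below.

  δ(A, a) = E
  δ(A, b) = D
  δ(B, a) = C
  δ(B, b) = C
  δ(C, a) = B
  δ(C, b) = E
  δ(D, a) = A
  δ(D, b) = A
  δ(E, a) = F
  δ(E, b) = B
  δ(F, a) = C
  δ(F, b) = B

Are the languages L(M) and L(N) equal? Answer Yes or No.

Yes

Exploring the product automaton M × N from the start pair (0, B), following both machines on each input symbol, reaches 4 state pairs: (0, B), (2, C), (5, E), (1, F).
M accepts in {0} and N accepts in {B}. In every reachable pair the two components are either both accepting — (0, B) — or both non-accepting, so no string is accepted by exactly one of the machines: L(M) \ L(N) and L(N) \ L(M) are both empty.
Hence every string is accepted by M iff it is accepted by N, and the two languages coincide.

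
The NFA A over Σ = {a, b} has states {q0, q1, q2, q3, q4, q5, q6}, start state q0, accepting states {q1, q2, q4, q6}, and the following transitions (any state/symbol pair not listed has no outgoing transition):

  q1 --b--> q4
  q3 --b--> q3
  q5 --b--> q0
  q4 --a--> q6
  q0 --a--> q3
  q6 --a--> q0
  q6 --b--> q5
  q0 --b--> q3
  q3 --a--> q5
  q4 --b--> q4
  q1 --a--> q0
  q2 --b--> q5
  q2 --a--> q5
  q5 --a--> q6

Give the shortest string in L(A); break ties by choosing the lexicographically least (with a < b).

aaa

A breadth-first search from q0 reaches an accepting state first via the path q0 → q3 → q5 → q6 on input aaa.
No string of length < 3 is accepted (BFS exhausts all shorter strings without reaching an accepting state), and aaa is the lexicographically least accepting string of length 3.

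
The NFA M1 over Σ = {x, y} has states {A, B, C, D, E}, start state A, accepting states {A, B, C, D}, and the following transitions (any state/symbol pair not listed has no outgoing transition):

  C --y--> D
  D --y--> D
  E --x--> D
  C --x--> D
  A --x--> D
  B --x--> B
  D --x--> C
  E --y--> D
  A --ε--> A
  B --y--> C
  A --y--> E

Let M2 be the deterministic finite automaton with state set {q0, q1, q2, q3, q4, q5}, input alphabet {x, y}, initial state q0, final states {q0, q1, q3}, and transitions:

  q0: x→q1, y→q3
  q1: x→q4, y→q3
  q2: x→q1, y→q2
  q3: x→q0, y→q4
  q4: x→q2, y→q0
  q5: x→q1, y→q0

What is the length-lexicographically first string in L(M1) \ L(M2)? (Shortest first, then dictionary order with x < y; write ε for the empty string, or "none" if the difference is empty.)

The string xx is accepted by M1 but not by M2.
No shorter string lies in the difference, and xx is the lexicographically first length-2 string in L(M1) \ L(M2).

xx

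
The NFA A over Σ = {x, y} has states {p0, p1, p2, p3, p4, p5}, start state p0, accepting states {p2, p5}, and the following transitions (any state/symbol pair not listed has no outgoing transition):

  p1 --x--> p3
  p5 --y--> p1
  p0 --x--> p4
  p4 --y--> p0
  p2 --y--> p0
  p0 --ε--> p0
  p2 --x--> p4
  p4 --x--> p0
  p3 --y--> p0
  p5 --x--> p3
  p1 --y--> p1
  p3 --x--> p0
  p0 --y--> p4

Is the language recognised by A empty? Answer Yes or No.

Yes

The states reachable from the start state are {p0, p4}.
None of the accepting states {p2, p5} is reachable, so no string is accepted and L(A) = ∅.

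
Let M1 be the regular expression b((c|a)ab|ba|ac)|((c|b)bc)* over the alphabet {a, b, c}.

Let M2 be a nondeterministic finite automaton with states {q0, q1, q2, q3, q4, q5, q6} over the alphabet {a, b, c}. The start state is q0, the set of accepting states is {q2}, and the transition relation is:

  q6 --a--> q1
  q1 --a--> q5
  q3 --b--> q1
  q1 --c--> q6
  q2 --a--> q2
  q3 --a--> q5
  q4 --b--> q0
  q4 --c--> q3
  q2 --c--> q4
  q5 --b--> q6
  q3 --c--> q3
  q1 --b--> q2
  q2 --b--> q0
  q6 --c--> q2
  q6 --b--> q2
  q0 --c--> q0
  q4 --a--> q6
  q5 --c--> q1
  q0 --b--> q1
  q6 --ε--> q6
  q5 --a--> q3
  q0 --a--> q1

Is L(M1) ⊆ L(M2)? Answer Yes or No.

The empty string ε is in L(M1) but not in L(M2).
So L(M1) ⊄ L(M2).

No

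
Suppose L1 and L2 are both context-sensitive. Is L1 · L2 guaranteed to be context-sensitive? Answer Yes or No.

With disjoint nonterminals (and terminals first replaced by fresh nonterminal copies so contexts cannot straddle the boundary), S → S₁S₂ added to two noncontracting grammars is noncontracting and generates L₁L₂; equivalently an LBA guesses the split point and checks each part in place.
So the context-sensitive languages are closed under concatenation.

Yes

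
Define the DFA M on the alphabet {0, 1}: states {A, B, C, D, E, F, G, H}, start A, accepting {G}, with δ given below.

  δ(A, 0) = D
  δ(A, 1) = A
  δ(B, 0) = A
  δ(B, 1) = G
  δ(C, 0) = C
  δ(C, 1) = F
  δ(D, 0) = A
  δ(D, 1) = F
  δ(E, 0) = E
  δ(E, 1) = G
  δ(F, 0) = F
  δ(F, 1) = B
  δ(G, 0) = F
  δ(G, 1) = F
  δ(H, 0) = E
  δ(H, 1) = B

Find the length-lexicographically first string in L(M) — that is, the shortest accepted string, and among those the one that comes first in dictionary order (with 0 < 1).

0111

A breadth-first search from A reaches an accepting state first via the path A → D → F → B → G on input 0111.
No string of length < 4 is accepted (BFS exhausts all shorter strings without reaching an accepting state), and 0111 is the lexicographically least accepting string of length 4.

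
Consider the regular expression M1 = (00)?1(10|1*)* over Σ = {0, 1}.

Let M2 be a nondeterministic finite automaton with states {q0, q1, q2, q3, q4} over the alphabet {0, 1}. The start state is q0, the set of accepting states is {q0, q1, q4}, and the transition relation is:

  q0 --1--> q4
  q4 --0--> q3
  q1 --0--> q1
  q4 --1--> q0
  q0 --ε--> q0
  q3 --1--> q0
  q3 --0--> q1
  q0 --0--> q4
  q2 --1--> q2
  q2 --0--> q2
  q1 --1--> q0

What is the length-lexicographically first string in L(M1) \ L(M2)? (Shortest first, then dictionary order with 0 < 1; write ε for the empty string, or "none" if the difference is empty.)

1110

The string 1110 is accepted by M1 but not by M2.
No shorter string lies in the difference, and 1110 is the lexicographically first length-4 string in L(M1) \ L(M2).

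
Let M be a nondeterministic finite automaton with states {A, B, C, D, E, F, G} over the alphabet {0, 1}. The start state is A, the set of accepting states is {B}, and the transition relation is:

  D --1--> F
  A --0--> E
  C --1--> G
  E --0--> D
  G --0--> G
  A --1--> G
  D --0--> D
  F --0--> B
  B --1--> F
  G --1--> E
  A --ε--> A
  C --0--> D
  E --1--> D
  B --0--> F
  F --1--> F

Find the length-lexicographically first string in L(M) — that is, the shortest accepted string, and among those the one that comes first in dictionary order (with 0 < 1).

0010

A breadth-first search from A reaches an accepting state first via the path A → E → D → F → B on input 0010.
No string of length < 4 is accepted (BFS exhausts all shorter strings without reaching an accepting state), and 0010 is the lexicographically least accepting string of length 4.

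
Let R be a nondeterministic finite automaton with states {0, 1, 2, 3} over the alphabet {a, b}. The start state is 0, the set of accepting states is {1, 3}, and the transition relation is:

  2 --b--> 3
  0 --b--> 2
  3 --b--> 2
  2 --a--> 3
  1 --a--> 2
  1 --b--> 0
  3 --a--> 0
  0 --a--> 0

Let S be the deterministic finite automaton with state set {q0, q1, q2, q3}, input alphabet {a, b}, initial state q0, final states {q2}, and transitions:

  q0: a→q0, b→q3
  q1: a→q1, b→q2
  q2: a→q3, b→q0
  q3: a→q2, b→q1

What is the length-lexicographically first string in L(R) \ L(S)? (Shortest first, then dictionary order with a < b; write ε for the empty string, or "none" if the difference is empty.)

The string bb is accepted by R but not by S.
No shorter string lies in the difference, and bb is the lexicographically first length-2 string in L(R) \ L(S).

bb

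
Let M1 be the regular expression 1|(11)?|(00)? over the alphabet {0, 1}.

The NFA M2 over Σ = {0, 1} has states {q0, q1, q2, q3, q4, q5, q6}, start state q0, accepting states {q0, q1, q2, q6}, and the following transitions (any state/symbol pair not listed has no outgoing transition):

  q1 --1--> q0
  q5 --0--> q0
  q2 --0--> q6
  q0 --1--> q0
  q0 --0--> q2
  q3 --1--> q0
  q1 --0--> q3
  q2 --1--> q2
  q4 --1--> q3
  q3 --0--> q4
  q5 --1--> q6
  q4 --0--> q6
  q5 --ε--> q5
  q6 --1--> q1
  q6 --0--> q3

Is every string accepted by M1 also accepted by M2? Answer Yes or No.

Converting the expression M1 to a DFA (subset construction, then merging equivalent states) gives the minimal DFA with states {r0, r1, r2, r3, r4}, start state r0, accepting states {r0, r2, r3} and transitions r0: 0→r1, 1→r2; r1: 0→r3, 1→r4; r2: 0→r4, 1→r3; r3: 0→r4, 1→r4; r4: 0→r4, 1→r4.
Exploring the product automaton M1 × M2 from the start pair (r0, q0), following both machines on each input symbol, reaches 11 state pairs: (r0, q0), (r1, q2), (r2, q0), (r3, q6), (r4, q2), (r3, q0), (r4, q3), (r4, q1), (r4, q6), (r4, q0), (r4, q4).
M1 accepts in {r0, r2, r3} and M2 accepts in {q0, q1, q2, q6}. The reachable pairs whose M1-component is accepting are (r0, q0), (r2, q0), (r3, q6), (r3, q0); in each of them the M2-component is accepting too, so the product for L(M1) \ L(M2) (M1-component accepting, M2-component rejecting) has no reachable accepting pair and the difference is empty.
Hence every string in L(M1) is also in L(M2).

Yes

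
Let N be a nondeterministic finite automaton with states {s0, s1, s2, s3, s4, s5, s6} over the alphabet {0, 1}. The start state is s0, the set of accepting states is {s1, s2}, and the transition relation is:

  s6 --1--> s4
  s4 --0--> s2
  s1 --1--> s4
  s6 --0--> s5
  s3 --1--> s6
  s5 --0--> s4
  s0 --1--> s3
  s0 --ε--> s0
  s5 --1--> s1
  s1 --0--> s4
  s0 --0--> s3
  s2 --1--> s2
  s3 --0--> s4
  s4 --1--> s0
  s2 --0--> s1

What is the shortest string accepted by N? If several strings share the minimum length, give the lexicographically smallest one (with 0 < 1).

000

A breadth-first search from s0 reaches an accepting state first via the path s0 → s3 → s4 → s2 on input 000.
No string of length < 3 is accepted (BFS exhausts all shorter strings without reaching an accepting state), and 000 is the lexicographically least accepting string of length 3.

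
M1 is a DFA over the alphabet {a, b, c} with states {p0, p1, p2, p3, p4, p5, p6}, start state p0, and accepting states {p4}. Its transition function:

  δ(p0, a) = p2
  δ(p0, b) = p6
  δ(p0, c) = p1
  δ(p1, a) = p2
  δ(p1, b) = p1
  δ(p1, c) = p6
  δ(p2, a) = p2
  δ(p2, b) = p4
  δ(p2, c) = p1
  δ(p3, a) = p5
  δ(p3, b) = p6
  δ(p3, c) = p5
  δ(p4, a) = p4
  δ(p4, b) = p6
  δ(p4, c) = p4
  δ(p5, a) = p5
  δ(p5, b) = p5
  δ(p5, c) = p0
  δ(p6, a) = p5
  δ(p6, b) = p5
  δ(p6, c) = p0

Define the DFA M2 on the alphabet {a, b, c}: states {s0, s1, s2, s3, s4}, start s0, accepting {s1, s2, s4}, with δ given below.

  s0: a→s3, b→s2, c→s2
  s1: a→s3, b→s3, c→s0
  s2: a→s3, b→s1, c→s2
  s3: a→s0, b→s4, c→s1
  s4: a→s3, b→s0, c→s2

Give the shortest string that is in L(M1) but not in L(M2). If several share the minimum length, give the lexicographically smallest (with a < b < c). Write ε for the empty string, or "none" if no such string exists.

aba

The string aba is accepted by M1 but not by M2.
No shorter string lies in the difference, and aba is the lexicographically first length-3 string in L(M1) \ L(M2).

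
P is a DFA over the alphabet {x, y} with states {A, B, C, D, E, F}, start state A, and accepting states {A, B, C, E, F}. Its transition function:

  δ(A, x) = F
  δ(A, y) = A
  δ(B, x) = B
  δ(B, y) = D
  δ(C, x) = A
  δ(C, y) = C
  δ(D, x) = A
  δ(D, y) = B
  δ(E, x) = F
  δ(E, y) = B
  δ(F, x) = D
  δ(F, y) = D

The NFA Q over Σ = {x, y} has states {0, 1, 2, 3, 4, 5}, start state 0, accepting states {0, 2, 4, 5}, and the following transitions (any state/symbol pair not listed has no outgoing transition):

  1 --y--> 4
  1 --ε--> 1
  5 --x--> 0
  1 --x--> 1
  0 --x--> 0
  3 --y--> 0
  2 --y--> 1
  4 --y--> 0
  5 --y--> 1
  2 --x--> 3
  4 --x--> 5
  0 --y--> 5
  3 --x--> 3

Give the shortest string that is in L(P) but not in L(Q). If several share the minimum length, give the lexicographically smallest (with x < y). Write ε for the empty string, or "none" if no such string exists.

The string yy is accepted by P but not by Q.
No shorter string lies in the difference, and yy is the lexicographically first length-2 string in L(P) \ L(Q).

yy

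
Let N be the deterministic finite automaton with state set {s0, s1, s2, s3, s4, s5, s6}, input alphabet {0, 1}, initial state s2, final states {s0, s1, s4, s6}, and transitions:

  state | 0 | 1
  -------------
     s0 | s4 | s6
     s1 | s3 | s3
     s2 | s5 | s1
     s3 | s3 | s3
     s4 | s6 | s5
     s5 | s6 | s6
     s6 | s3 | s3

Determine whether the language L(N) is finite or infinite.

finite

The useful states (reachable from s2 and able to reach an accepting state) are {s1, s2, s5, s6}.
Restricted to these states the transition graph has no cycle, so every accepting path has bounded length and L is finite.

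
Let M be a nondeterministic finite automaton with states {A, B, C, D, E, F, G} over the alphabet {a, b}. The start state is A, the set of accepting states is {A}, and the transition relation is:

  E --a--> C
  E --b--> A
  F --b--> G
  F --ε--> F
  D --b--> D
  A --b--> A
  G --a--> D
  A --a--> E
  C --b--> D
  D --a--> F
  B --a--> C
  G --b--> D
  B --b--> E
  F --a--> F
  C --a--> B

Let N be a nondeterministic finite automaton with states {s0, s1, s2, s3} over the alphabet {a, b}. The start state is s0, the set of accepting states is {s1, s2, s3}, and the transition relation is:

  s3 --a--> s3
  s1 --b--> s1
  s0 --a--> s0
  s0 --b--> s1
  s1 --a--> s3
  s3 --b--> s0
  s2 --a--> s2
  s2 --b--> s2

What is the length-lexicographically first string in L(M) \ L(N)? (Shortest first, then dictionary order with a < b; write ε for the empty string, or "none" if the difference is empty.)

The empty string ε is accepted by M but not by N.
Since ε is the unique shortest string, it is the required witness.

ε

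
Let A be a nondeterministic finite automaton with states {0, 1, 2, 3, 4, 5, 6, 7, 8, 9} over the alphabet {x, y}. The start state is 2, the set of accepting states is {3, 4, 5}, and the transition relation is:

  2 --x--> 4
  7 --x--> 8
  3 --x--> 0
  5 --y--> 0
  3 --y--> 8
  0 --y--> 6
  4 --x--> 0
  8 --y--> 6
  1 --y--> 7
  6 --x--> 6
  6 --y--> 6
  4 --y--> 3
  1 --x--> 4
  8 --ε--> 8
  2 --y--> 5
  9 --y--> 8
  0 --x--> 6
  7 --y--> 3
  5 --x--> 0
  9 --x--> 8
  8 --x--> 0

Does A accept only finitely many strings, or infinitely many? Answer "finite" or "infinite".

finite

The useful states (reachable from 2 and able to reach an accepting state) are {2, 3, 4, 5}.
Restricted to these states the transition graph has no cycle, so every accepting path has bounded length and L is finite.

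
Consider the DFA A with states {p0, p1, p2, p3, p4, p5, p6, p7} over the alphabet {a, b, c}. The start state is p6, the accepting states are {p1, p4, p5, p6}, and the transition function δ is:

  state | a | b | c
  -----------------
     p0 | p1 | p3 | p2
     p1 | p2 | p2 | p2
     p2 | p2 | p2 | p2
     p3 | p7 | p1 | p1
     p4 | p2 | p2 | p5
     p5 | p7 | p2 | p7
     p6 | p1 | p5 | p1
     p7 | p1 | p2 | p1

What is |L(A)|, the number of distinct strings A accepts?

8

The useful subgraph on states {p1, p5, p6, p7} is acyclic, so L(A) is finite; the longest accepting path visits 4 useful states, giving maximum string length 3.
Counting accepting paths from p6 by length: 1 of length 0, 3 of length 1, 4 of length 3. Total 8.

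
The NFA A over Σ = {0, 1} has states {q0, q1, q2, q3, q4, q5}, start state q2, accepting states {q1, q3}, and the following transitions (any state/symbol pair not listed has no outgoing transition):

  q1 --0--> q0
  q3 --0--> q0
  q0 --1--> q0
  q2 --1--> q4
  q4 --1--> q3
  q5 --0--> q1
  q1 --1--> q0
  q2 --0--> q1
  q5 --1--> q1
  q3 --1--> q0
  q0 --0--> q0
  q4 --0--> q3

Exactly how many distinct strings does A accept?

The useful subgraph on states {q1, q2, q3, q4} is acyclic, so L(A) is finite; the longest accepting path visits 3 useful states, giving maximum string length 2.
Counting accepting paths from q2 by length: 1 of length 1, 2 of length 2. Total 3.

3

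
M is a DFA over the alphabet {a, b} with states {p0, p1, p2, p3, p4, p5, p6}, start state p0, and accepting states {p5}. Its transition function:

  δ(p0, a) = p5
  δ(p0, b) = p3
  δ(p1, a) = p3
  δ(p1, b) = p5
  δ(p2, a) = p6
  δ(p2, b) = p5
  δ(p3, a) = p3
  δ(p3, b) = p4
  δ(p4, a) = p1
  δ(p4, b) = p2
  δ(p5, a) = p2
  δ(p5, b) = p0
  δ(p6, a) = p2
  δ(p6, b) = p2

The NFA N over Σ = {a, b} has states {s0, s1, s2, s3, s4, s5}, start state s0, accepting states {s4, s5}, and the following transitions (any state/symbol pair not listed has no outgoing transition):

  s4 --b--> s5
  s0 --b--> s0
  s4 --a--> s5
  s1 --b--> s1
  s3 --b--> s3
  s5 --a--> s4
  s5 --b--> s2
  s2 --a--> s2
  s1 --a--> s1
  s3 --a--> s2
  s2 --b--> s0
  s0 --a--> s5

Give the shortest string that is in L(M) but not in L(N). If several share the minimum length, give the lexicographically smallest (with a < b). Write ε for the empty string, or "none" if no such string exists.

The string aba is accepted by M but not by N.
No shorter string lies in the difference, and aba is the lexicographically first length-3 string in L(M) \ L(N).

aba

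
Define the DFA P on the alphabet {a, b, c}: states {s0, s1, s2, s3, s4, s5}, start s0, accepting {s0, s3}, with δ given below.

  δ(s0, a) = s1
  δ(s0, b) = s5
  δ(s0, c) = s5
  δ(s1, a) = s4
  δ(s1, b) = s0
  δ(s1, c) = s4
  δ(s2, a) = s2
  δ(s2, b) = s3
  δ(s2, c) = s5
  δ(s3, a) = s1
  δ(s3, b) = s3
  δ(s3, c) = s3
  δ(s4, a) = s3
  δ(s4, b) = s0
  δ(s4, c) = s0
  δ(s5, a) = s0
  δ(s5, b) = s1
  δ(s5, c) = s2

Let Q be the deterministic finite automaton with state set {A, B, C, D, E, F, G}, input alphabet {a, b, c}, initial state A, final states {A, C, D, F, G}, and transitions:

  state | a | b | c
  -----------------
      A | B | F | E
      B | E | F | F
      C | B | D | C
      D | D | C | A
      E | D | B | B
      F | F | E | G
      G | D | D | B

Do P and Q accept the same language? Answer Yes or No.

The string aab is accepted by P but rejected by Q.
So L(P) ≠ L(Q).

No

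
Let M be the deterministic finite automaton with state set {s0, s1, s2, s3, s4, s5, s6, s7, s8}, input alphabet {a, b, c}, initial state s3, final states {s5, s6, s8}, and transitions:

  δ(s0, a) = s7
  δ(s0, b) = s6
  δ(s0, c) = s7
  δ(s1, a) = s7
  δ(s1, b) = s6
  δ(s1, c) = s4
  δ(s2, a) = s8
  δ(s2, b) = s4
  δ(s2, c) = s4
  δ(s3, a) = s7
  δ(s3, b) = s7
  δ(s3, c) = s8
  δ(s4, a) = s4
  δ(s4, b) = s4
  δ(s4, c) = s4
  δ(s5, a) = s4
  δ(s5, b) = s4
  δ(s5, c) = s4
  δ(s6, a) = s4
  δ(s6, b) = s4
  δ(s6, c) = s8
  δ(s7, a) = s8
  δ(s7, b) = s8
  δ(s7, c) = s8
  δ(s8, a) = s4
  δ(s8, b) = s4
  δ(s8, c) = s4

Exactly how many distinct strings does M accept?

The useful subgraph on states {s3, s7, s8} is acyclic, so L(M) is finite; the longest accepting path visits 3 useful states, giving maximum string length 2.
Counting accepting paths from s3 by length: 1 of length 1, 6 of length 2. Total 7.

7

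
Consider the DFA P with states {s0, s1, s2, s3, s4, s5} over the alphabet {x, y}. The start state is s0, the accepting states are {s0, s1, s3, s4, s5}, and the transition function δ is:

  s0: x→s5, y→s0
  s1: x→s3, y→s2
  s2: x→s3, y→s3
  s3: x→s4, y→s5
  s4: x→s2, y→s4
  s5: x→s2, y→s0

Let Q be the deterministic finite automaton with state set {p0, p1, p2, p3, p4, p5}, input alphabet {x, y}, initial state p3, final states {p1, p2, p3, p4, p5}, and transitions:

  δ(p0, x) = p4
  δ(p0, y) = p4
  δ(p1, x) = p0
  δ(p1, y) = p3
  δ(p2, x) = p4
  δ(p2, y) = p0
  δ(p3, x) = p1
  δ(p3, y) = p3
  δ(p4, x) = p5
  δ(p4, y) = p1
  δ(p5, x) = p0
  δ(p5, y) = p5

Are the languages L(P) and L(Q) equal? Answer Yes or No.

Exploring the product automaton P × Q from the start pair (s0, p3), following both machines on each input symbol, reaches 5 state pairs: (s0, p3), (s5, p1), (s2, p0), (s3, p4), (s4, p5).
P accepts in {s0, s1, s3, s4, s5} and Q accepts in {p1, p2, p3, p4, p5}. In every reachable pair the two components are either both accepting — (s0, p3), (s5, p1), (s3, p4), (s4, p5) — or both non-accepting, so no string is accepted by exactly one of the machines: L(P) \ L(Q) and L(Q) \ L(P) are both empty.
Hence every string is accepted by P iff it is accepted by Q, and the two languages coincide.

Yes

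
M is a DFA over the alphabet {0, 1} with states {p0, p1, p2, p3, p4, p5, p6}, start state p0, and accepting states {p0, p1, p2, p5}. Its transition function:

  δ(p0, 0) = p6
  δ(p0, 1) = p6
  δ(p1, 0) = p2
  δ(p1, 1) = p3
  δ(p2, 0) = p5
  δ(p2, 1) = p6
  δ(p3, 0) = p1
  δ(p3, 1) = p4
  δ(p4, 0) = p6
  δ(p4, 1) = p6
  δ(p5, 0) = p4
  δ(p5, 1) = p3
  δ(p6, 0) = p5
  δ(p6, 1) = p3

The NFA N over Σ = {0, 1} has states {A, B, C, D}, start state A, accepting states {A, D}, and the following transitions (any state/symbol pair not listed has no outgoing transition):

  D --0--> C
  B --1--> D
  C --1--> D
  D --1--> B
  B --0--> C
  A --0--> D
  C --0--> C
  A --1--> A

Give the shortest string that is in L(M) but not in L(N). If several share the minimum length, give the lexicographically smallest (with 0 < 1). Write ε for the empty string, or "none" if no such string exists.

The string 00 is accepted by M but not by N.
No shorter string lies in the difference, and 00 is the lexicographically first length-2 string in L(M) \ L(N).

00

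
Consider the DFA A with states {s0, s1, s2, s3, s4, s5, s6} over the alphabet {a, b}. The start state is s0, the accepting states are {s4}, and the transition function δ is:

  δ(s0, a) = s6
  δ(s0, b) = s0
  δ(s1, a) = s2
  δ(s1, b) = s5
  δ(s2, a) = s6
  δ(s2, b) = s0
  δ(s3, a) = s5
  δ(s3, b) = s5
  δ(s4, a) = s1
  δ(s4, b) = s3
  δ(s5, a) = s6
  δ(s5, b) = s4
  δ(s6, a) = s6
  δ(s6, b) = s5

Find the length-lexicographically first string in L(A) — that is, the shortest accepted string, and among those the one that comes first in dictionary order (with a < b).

A breadth-first search from s0 reaches an accepting state first via the path s0 → s6 → s5 → s4 on input abb.
No string of length < 3 is accepted (BFS exhausts all shorter strings without reaching an accepting state), and abb is the lexicographically least accepting string of length 3.

abb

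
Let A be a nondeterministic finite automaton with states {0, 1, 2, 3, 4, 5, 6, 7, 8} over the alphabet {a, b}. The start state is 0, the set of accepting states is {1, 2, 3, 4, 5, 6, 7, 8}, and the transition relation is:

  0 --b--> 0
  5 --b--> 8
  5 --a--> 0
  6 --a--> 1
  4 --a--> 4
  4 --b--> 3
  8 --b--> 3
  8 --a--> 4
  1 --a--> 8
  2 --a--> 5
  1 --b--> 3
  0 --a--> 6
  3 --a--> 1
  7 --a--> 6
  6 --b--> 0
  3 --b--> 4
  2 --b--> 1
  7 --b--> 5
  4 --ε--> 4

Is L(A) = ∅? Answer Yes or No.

The string a is accepted: the run 0 → 6 ends in the accepting state 6.
Since at least one string is accepted, L(A) is not empty.

No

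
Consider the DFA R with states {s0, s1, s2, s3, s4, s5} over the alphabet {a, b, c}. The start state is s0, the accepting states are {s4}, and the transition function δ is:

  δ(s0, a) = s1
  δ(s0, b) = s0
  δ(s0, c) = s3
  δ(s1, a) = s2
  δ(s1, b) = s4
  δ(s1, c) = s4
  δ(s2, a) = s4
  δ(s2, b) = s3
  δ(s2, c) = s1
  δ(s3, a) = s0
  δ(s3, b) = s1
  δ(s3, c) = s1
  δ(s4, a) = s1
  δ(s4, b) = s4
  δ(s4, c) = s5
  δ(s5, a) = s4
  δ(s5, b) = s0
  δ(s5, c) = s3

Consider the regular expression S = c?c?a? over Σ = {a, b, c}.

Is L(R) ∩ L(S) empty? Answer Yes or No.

Converting the expression S to a DFA (subset construction, then merging equivalent states) gives the minimal DFA with states {r0, r1, r2, r3, r4}, start state r0, accepting states {r0, r1, r3, r4} and transitions r0: a→r1, b→r2, c→r3; r1: a→r2, b→r2, c→r2; r2: a→r2, b→r2, c→r2; r3: a→r1, b→r2, c→r4; r4: a→r1, b→r2, c→r2.
Exploring the product automaton R × S from the start pair (s0, r0), following both machines on each input symbol, reaches 12 state pairs: (s0, r0), (s1, r1), (s0, r2), (s3, r3), (s2, r2), (s4, r2), (s1, r2), (s3, r2), (s0, r1), (s1, r4), (s5, r2), (s2, r1).
R accepts in {s4} and S accepts in {r0, r1, r3, r4}; no reachable pair has both components accepting, so no string drives both machines to acceptance simultaneously and L(R) ∩ L(S) = ∅.
So no string is accepted by both, and the intersection is empty.

Yes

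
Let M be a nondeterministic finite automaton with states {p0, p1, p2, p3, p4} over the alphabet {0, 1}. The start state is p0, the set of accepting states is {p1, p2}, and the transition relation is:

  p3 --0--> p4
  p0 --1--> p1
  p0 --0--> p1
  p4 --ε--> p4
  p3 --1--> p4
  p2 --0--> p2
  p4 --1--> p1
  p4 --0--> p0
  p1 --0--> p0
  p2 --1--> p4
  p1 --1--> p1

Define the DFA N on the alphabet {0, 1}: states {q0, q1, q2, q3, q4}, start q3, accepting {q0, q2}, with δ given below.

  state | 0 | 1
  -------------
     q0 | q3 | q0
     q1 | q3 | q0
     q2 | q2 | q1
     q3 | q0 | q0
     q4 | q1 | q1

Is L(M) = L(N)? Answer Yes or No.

Exploring the product automaton M × N from the start pair (p0, q3), following both machines on each input symbol, reaches 2 state pairs: (p0, q3), (p1, q0).
M accepts in {p1, p2} and N accepts in {q0, q2}. In every reachable pair the two components are either both accepting — (p1, q0) — or both non-accepting, so no string is accepted by exactly one of the machines: L(M) \ L(N) and L(N) \ L(M) are both empty.
Hence every string is accepted by M iff it is accepted by N, and the two languages coincide.

Yes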